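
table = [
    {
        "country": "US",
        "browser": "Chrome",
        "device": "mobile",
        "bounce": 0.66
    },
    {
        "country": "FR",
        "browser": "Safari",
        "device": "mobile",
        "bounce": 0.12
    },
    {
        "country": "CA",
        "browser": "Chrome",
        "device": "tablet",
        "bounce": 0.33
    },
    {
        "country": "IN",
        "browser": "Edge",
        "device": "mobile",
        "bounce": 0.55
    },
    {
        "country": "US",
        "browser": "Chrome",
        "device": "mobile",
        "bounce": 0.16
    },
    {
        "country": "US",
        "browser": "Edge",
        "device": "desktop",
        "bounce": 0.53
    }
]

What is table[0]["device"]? "mobile"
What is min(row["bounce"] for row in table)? 0.12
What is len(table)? 6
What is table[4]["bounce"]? 0.16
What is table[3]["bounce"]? 0.55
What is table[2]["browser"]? "Chrome"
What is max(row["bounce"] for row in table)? 0.66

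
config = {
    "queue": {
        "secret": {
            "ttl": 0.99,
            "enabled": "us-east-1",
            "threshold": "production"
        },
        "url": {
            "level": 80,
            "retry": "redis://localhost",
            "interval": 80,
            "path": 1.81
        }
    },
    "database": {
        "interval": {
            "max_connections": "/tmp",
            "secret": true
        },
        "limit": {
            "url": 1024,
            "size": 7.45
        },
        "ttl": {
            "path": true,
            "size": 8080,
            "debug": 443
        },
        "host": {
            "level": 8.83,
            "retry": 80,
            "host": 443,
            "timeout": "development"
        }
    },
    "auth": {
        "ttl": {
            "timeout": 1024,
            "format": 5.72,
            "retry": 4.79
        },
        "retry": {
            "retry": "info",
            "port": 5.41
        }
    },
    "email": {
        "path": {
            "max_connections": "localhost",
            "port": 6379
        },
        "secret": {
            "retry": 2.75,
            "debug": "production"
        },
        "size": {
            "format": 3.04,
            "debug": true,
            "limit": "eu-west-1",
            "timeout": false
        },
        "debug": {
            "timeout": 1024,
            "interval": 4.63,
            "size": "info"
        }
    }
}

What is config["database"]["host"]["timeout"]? "development"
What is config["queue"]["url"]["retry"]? "redis://localhost"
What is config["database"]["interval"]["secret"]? True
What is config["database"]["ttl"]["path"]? True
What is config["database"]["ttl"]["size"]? 8080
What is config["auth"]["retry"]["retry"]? "info"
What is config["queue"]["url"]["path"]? 1.81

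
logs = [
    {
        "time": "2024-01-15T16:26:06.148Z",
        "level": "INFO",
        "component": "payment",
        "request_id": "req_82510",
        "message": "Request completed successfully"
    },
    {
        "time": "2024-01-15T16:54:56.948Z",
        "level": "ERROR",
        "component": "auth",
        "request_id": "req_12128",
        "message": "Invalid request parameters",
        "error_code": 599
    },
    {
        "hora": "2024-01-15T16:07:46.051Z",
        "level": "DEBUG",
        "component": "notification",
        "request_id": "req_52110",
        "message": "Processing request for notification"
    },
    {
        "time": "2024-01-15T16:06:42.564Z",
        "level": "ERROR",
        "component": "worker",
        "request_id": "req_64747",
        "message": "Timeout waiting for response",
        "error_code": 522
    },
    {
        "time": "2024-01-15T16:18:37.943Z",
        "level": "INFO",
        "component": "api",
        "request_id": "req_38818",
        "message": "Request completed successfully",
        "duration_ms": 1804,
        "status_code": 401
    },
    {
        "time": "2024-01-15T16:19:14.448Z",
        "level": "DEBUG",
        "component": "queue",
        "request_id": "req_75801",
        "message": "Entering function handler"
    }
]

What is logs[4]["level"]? "INFO"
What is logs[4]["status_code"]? 401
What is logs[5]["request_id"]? "req_75801"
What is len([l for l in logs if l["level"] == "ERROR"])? 2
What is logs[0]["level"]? "INFO"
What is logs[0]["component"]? "payment"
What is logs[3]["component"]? "worker"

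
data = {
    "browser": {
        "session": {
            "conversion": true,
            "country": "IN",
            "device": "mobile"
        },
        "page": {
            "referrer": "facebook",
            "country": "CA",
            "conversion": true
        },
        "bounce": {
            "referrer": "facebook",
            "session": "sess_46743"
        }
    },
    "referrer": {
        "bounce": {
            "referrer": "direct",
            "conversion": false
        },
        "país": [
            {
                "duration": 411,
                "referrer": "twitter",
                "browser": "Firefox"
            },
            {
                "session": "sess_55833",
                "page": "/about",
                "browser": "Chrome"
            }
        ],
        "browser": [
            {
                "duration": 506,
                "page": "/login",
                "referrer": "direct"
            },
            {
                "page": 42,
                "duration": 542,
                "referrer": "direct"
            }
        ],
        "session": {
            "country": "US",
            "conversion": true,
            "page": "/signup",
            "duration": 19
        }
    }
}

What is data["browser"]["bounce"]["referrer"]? "facebook"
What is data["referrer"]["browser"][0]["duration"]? 506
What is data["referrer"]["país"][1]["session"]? "sess_55833"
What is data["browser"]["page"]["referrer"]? "facebook"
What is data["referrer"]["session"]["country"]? "US"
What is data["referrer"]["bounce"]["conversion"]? False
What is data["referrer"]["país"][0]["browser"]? "Firefox"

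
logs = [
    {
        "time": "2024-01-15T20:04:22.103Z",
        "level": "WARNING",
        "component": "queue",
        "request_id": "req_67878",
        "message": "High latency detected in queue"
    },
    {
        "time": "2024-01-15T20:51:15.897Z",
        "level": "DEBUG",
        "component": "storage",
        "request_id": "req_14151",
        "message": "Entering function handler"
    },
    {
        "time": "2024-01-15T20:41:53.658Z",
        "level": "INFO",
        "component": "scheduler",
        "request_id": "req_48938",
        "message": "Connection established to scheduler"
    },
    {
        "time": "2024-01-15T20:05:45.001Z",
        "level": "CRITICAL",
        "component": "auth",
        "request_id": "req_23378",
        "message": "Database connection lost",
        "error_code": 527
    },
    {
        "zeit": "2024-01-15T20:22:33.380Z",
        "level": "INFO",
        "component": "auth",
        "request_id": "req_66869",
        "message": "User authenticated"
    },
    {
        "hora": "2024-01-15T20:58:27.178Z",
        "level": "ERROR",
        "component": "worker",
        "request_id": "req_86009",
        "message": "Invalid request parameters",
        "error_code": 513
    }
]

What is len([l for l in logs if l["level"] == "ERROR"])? 1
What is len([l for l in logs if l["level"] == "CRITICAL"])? 1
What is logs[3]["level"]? "CRITICAL"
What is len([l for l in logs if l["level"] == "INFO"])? 2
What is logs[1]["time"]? "2024-01-15T20:51:15.897Z"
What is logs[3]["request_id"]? "req_23378"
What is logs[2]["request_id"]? "req_48938"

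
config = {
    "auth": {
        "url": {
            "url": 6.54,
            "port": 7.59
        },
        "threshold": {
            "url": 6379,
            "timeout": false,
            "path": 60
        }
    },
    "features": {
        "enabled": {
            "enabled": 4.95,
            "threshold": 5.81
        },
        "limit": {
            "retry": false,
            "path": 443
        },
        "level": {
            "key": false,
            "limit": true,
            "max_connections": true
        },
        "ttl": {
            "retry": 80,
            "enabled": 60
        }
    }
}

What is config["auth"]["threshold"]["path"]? 60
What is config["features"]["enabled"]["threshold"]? 5.81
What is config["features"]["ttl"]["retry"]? 80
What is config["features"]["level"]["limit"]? True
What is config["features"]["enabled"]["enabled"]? 4.95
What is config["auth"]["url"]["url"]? 6.54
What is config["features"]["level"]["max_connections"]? True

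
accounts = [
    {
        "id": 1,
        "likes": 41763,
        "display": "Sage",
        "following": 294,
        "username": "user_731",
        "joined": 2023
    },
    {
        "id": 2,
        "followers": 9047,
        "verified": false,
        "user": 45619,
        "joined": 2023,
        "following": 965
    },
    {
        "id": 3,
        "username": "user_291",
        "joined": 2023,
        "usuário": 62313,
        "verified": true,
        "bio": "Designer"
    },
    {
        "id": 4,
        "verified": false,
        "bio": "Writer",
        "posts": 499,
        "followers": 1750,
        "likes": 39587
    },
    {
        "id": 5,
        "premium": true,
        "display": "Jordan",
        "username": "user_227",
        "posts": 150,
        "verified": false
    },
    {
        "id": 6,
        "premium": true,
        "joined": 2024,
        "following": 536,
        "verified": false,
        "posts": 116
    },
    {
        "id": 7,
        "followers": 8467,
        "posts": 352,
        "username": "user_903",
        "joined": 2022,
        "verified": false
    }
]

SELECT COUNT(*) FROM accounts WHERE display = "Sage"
1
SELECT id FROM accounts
[1, 2, 3, 4, 5, 6, 7]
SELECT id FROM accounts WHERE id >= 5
[5, 6, 7]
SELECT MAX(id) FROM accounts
7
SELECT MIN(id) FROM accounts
1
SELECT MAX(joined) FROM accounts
2024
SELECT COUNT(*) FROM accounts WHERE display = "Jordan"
1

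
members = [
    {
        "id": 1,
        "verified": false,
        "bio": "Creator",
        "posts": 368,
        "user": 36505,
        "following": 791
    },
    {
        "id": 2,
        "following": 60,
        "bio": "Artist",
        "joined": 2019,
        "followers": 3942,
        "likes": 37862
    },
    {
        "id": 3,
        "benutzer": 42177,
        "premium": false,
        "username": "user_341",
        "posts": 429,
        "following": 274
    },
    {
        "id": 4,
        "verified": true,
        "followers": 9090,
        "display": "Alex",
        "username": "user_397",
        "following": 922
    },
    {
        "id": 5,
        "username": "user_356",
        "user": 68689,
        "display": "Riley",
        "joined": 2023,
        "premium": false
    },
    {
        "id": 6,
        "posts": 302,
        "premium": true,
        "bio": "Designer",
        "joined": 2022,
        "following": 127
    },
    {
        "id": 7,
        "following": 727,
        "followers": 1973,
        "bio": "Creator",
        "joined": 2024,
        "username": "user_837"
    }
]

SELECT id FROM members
[1, 2, 3, 4, 5, 6, 7]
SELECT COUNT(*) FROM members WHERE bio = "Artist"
1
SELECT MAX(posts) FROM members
429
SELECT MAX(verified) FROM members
True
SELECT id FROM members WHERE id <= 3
[1, 2, 3]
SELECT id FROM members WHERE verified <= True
[1, 4]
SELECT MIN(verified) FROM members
False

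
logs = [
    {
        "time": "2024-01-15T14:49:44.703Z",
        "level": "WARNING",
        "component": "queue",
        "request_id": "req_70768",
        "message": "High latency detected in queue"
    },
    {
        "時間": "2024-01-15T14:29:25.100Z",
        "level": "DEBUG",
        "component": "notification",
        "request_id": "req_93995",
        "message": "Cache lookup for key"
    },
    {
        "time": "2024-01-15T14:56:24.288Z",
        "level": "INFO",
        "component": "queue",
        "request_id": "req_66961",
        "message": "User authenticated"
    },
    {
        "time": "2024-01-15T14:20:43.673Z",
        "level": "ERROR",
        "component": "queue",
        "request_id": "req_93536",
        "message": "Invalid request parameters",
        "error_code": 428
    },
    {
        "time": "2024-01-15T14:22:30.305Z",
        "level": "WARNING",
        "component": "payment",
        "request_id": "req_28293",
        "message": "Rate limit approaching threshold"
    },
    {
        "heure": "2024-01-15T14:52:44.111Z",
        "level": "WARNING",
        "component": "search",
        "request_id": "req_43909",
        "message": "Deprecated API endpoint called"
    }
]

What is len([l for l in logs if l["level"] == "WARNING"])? 3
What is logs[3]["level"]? "ERROR"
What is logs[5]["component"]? "search"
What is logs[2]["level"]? "INFO"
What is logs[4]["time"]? "2024-01-15T14:22:30.305Z"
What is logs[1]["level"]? "DEBUG"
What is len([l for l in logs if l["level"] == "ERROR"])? 1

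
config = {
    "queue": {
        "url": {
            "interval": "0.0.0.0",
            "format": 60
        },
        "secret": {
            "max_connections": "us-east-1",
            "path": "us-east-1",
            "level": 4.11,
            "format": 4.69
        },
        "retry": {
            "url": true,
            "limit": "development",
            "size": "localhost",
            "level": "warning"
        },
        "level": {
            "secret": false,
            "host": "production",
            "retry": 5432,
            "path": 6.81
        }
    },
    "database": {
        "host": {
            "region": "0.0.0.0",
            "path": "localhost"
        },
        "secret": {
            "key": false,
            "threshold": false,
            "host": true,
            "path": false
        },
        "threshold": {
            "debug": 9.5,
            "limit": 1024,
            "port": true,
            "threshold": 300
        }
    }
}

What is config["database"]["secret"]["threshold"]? False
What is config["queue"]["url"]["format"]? 60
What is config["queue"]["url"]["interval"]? "0.0.0.0"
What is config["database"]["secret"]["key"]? False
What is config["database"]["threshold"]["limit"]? 1024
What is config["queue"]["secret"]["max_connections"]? "us-east-1"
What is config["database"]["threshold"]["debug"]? 9.5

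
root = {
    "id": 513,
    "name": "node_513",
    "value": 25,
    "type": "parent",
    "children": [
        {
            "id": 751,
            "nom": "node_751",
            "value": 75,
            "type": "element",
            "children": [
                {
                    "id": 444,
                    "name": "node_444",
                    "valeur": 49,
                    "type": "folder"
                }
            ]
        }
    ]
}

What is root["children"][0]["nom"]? "node_751"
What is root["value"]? 25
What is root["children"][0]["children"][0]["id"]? 444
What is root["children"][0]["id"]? 751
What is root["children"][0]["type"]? "element"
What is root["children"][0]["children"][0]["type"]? "folder"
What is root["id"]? 513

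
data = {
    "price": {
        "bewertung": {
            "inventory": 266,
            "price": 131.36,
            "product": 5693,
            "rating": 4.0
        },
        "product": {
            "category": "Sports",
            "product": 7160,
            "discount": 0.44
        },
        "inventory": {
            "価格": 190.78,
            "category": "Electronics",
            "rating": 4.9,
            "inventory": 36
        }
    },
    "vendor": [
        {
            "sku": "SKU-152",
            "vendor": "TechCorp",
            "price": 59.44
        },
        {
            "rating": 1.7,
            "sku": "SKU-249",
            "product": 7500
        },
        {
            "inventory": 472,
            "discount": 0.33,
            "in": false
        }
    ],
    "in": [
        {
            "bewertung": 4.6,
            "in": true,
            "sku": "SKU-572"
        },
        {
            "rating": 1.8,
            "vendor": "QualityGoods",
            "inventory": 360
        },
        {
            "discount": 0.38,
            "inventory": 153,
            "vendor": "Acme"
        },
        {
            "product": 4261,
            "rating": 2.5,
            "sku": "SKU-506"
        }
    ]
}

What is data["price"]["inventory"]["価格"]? 190.78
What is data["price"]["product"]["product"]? 7160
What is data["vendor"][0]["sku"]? "SKU-152"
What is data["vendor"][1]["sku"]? "SKU-249"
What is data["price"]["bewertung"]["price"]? 131.36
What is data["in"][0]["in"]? True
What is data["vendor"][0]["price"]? 59.44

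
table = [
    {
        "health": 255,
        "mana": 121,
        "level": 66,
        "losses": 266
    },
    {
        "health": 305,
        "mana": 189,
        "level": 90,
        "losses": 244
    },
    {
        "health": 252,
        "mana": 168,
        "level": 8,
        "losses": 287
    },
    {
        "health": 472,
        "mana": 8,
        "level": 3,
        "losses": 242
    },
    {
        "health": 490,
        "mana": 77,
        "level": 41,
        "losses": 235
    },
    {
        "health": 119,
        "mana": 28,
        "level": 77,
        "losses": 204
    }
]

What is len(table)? 6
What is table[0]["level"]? 66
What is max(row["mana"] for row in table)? 189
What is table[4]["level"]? 41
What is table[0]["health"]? 255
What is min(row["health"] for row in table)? 119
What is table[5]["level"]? 77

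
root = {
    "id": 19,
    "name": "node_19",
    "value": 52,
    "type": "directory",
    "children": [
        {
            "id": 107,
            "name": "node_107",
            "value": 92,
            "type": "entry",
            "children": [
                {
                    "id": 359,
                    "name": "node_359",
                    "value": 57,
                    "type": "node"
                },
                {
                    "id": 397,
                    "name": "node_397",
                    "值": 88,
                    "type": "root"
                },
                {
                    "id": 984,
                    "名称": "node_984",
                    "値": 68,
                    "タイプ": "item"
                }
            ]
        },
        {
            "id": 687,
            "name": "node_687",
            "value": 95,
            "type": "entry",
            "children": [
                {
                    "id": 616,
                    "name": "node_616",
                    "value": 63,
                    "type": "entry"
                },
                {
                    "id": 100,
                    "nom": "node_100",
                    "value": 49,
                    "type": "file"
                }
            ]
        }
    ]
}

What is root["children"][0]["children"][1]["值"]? 88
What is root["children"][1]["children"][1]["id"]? 100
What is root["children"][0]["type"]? "entry"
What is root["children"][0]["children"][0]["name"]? "node_359"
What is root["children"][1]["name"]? "node_687"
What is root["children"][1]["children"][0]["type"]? "entry"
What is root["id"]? 19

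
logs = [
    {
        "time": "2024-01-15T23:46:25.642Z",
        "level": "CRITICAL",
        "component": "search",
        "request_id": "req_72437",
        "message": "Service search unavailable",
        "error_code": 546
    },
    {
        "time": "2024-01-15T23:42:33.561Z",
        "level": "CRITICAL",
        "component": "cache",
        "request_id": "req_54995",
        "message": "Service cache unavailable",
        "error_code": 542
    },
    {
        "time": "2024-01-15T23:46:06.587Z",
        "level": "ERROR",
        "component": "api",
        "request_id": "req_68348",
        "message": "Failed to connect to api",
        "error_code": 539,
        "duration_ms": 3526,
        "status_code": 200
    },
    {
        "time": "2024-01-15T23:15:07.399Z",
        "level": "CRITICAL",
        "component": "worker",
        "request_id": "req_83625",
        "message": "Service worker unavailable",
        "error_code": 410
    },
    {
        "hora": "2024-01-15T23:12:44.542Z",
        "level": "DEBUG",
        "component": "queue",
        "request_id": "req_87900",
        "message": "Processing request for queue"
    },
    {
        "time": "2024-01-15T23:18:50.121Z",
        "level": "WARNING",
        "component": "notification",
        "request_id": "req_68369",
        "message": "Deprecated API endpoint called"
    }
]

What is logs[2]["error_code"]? 539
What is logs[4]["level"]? "DEBUG"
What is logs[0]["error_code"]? 546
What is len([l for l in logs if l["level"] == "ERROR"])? 1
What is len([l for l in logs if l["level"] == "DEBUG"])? 1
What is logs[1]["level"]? "CRITICAL"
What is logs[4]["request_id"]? "req_87900"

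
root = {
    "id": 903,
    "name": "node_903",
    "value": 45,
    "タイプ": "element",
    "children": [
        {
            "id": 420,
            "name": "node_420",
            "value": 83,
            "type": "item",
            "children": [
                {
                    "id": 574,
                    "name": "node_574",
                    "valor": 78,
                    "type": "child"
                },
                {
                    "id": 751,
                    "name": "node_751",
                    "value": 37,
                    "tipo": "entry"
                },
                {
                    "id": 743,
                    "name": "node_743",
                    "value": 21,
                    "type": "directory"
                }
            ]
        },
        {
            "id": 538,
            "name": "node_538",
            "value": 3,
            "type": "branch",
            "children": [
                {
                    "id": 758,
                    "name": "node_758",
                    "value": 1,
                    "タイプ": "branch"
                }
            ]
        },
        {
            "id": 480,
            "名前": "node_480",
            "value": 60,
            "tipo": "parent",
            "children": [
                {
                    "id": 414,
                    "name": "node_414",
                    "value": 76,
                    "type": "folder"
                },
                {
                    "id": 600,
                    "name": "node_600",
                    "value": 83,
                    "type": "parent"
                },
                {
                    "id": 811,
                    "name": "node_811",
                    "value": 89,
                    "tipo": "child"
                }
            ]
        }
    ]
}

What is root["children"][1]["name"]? "node_538"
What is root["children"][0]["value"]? 83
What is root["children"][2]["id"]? 480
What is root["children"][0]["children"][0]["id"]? 574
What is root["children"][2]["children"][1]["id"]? 600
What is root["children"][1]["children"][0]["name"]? "node_758"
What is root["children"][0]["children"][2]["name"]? "node_743"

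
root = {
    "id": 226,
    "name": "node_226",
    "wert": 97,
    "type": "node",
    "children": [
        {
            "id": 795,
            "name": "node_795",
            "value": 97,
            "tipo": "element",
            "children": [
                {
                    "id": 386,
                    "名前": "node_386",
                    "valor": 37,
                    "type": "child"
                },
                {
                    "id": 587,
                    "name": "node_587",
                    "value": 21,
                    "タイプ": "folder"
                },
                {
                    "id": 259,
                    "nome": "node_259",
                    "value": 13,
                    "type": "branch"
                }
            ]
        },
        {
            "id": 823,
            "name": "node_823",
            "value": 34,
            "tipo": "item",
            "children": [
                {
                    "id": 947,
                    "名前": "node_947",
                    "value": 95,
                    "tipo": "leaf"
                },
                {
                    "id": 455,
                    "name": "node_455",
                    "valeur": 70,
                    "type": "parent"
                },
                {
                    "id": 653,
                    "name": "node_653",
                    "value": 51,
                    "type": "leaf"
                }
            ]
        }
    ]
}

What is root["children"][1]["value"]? 34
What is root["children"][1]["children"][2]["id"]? 653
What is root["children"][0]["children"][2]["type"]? "branch"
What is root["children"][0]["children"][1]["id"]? 587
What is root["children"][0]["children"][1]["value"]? 21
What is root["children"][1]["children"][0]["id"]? 947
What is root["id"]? 226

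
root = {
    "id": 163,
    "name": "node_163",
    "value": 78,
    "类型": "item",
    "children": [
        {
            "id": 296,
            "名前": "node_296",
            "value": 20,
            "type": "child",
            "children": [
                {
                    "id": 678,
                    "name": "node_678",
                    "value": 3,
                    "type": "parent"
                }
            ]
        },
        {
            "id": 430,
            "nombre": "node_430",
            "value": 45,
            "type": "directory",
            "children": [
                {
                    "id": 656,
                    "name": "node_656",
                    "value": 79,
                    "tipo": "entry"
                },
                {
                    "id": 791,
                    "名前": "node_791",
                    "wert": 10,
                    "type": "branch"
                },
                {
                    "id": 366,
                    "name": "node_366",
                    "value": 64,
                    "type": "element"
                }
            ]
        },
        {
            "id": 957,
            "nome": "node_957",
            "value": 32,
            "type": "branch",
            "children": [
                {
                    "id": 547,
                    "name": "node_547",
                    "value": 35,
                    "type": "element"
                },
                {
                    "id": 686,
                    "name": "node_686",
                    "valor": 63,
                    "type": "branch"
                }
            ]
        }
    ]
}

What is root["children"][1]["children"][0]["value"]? 79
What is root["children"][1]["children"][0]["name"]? "node_656"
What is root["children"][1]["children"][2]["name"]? "node_366"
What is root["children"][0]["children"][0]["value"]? 3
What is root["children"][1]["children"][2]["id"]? 366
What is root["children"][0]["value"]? 20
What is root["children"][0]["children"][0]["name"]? "node_678"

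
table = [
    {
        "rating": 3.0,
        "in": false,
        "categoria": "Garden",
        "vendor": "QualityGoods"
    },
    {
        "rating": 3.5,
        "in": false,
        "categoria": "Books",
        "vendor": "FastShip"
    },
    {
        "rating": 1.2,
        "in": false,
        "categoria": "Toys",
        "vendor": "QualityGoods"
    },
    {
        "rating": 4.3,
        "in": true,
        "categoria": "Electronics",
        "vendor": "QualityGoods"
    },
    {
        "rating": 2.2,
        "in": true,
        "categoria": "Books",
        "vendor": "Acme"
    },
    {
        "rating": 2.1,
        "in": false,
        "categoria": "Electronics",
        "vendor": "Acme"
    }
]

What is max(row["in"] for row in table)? True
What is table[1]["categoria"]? "Books"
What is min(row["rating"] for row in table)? 1.2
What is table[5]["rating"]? 2.1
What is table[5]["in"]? False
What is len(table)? 6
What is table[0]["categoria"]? "Garden"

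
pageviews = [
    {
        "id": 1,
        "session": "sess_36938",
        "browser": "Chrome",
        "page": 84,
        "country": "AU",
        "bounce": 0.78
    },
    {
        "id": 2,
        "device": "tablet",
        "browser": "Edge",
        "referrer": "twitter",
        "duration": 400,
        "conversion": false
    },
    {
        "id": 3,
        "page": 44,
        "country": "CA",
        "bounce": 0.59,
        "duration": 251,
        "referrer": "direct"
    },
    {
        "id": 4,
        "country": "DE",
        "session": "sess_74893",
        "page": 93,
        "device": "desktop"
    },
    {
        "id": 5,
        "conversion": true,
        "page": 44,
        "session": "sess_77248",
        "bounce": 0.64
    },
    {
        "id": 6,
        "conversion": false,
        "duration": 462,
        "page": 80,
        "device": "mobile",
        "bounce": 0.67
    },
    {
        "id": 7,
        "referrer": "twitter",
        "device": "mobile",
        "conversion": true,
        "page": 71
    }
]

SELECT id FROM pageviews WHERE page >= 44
[1, 3, 4, 5, 6, 7]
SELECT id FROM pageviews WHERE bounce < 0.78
[3, 5, 6]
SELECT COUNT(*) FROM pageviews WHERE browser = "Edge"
1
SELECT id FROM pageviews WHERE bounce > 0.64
[1, 6]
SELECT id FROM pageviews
[1, 2, 3, 4, 5, 6, 7]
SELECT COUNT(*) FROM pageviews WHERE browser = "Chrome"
1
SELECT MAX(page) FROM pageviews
93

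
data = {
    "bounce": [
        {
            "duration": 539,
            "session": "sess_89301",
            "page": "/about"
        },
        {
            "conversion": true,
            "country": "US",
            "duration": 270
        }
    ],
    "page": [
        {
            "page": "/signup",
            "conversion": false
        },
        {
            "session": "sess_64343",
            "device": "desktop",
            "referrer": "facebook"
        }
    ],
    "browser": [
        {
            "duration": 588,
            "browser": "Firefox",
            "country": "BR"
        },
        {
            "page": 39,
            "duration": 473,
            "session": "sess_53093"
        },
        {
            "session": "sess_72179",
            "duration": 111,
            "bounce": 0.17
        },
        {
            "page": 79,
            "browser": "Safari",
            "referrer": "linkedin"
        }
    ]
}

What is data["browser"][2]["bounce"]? 0.17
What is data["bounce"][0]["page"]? "/about"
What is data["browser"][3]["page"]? 79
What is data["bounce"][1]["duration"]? 270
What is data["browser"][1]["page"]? 39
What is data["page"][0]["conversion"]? False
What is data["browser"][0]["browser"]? "Firefox"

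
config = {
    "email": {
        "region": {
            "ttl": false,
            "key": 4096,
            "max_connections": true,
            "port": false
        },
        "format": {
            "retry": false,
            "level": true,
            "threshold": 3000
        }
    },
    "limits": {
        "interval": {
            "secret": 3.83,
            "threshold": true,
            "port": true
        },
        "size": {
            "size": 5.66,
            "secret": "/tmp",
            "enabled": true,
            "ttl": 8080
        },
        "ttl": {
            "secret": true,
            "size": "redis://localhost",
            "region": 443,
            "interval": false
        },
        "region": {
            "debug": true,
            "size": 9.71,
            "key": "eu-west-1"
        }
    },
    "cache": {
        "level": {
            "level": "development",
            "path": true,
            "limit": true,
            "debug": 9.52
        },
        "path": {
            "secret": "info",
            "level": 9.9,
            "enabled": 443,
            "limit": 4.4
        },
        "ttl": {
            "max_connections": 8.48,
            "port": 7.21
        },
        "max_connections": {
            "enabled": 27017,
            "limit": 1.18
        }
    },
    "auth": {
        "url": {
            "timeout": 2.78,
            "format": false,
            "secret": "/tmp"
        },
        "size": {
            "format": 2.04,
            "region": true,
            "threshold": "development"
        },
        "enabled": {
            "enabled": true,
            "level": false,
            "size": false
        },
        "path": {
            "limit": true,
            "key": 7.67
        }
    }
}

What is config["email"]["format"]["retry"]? False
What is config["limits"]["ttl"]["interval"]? False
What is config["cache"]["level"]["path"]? True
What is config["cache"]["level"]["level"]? "development"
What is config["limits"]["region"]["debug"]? True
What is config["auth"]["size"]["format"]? 2.04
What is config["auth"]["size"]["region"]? True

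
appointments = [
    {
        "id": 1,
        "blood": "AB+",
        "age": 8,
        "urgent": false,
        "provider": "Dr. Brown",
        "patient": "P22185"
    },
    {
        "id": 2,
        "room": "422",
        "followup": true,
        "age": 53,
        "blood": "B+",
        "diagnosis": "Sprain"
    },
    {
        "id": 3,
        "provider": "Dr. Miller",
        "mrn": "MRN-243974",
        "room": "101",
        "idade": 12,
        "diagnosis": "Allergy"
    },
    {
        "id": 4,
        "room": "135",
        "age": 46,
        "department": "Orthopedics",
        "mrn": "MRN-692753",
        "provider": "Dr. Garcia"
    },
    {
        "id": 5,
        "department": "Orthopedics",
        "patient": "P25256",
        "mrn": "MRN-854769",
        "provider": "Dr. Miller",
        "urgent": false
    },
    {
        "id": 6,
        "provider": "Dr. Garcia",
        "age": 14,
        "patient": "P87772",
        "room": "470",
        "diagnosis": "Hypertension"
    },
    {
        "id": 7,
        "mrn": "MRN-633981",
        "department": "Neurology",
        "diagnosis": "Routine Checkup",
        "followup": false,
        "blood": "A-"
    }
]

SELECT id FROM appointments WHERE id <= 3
[1, 2, 3]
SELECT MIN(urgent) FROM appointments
False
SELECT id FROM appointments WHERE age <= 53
[1, 2, 4, 6]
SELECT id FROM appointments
[1, 2, 3, 4, 5, 6, 7]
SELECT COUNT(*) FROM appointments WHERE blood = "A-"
1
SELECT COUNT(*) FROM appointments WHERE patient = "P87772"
1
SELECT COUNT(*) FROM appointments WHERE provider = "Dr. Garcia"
2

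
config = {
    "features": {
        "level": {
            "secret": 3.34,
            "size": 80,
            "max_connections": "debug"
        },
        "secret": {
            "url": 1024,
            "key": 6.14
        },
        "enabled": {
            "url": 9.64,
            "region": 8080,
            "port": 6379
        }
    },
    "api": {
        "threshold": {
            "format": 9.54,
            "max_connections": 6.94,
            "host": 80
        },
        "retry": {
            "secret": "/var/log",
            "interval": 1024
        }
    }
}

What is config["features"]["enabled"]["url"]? 9.64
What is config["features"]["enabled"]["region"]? 8080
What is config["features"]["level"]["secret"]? 3.34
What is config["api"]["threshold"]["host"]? 80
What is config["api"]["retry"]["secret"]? "/var/log"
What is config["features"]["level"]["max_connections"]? "debug"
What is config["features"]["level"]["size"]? 80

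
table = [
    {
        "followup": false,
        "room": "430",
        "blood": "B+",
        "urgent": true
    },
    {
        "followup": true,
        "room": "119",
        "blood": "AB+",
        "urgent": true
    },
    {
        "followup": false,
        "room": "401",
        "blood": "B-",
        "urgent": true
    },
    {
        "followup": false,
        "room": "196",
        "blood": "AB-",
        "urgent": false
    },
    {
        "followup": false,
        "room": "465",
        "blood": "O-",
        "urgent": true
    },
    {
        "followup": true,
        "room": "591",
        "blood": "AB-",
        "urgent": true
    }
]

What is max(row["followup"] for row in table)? True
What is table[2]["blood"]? "B-"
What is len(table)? 6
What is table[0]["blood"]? "B+"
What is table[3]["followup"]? False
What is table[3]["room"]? "196"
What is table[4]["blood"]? "O-"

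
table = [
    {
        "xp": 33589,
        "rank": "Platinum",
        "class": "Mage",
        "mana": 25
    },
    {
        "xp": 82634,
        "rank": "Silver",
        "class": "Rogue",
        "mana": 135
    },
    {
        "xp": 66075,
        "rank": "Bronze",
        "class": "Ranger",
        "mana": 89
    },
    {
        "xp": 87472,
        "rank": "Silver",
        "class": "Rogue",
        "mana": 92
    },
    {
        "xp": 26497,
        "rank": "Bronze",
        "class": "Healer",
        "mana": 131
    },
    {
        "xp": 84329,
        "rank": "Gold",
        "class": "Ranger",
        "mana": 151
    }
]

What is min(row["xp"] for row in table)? 26497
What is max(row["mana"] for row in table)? 151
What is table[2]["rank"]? "Bronze"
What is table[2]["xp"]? 66075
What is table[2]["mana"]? 89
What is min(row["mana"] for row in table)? 25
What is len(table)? 6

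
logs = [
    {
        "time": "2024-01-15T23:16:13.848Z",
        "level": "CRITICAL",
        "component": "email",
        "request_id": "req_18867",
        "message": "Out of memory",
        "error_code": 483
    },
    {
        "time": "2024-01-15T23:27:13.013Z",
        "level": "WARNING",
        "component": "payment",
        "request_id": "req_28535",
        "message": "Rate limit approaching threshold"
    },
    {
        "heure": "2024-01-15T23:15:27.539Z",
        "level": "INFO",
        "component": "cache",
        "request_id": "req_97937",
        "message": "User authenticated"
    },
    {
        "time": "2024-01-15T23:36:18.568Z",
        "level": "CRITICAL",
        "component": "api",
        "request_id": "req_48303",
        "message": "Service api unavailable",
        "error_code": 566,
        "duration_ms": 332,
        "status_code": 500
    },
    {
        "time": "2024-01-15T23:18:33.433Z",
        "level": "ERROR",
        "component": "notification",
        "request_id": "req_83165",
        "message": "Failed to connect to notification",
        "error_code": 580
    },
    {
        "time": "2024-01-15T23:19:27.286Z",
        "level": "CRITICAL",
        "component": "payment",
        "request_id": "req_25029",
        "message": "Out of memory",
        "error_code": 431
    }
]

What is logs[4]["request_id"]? "req_83165"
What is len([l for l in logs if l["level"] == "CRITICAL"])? 3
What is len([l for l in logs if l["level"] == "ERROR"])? 1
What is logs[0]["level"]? "CRITICAL"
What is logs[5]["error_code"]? 431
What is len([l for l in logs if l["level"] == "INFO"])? 1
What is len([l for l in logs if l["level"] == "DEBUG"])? 0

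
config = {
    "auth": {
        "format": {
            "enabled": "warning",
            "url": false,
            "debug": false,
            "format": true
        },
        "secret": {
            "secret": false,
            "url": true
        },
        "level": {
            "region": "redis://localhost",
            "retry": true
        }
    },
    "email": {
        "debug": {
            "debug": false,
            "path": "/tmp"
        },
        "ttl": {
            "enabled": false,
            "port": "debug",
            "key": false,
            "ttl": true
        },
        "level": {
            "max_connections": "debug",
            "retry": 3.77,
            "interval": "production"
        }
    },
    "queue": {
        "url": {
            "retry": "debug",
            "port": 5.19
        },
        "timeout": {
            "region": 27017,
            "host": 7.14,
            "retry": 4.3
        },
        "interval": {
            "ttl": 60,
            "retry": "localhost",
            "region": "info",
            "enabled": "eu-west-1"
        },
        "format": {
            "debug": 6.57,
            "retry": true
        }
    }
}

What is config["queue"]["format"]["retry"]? True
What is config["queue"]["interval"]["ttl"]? 60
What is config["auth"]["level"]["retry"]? True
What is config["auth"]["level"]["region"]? "redis://localhost"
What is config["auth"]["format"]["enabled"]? "warning"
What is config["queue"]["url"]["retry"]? "debug"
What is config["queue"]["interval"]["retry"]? "localhost"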